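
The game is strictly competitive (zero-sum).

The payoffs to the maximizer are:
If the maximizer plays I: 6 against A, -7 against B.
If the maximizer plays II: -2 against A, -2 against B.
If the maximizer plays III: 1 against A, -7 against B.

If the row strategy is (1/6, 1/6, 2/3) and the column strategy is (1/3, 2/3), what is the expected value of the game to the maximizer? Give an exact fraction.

-11/3

Against (1/3, 2/3), each row's expected payoff is I: -8/3; II: -2; III: -13/3.
Taking the (1/6, 1/6, 2/3)-weighted average: (1/6)·(-8/3) + (1/6)·(-2) + (2/3)·(-13/3) = -11/3.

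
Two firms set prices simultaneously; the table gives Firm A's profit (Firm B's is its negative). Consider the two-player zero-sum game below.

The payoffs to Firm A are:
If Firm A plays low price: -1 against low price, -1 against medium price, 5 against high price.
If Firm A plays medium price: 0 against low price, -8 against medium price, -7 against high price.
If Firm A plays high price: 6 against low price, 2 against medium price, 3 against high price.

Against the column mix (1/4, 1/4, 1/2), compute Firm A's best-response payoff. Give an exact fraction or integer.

low price: (-1)·(1/4) + (-1)·(1/4) + (5)·(1/2) = 2.
medium price: (0)·(1/4) + (-8)·(1/4) + (-7)·(1/2) = -11/2.
high price: (6)·(1/4) + (2)·(1/4) + (3)·(1/2) = 7/2.
The best pure response is high price with expected payoff 7/2.

7/2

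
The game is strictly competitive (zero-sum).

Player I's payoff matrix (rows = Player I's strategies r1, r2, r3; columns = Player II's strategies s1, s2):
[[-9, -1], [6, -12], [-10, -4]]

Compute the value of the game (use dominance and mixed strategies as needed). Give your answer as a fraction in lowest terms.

-57/13

Row r3 is strictly dominated by row r1, so Player I never plays it.
The remaining 2×2 game on (r1, r2) × (s1, s2) has no saddle point. Let Player I play r1 with probability p; indifference gives −9p + 6(1−p) = −p − 12(1−p), so p = 9/13.
Similarly Player II's optimal q on s1 is 11/26, and the value is -9·(11/26) + (-1)·(15/26) = -57/13.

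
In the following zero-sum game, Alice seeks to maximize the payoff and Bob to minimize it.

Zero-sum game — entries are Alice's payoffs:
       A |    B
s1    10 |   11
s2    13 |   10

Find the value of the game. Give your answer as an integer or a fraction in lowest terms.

Row minima are 10 and 10, so Alice's maximin is 10; column maxima are 13 and 11, so Bob's minimax is 11. These differ, so the equilibrium is in mixed strategies.
Let Alice play s1 with probability p. Bob is indifferent when 10p + 13(1−p) = 11p + 10(1−p), giving p = 3/4.
Let Bob play A with probability q. Alice is indifferent when 10q + 11(1−q) = 13q + 10(1−q), giving q = 1/4.
The value is 10·(1/4) + (11)·(3/4) = 43/4.

43/4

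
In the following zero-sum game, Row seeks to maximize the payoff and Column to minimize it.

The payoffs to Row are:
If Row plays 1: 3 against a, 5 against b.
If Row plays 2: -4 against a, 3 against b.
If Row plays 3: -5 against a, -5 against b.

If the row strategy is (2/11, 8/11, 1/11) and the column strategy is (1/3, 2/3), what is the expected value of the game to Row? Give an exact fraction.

Against (1/3, 2/3), each row's expected payoff is 1: 13/3; 2: 2/3; 3: -5.
Taking the (2/11, 8/11, 1/11)-weighted average: (2/11)·(13/3) + (8/11)·(2/3) + (1/11)·(-5) = 9/11.

9/11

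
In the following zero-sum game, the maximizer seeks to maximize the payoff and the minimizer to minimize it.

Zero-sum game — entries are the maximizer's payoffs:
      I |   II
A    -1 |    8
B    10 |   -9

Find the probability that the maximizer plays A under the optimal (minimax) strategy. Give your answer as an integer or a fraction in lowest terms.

Row minima are -1 and -9, so the maximizer's maximin is -1; column maxima are 10 and 8, so the minimizer's minimax is 8. These differ, so the equilibrium is in mixed strategies.
Let the maximizer play A with probability p. The minimizer is indifferent when −p + 10(1−p) = 8p − 9(1−p), giving p = 19/28.

19/28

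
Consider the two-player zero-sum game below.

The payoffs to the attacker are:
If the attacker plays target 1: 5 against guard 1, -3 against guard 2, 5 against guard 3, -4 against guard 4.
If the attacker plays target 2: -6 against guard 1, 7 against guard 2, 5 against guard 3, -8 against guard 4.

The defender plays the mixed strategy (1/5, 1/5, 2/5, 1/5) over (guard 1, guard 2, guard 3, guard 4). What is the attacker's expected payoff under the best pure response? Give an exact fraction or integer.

target 1: (5)·(1/5) + (-3)·(1/5) + (5)·(2/5) + (-4)·(1/5) = 8/5.
target 2: (-6)·(1/5) + (7)·(1/5) + (5)·(2/5) + (-8)·(1/5) = 3/5.
The best pure response is target 1 with expected payoff 8/5.

8/5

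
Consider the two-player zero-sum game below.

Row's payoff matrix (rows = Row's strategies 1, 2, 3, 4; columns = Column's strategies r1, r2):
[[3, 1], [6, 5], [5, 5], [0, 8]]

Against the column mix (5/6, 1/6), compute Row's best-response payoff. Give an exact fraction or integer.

1: (3)·(5/6) + (1)·(1/6) = 8/3.
2: (6)·(5/6) + (5)·(1/6) = 35/6.
3: (5)·(5/6) + (5)·(1/6) = 5.
4: (0)·(5/6) + (8)·(1/6) = 4/3.
The best pure response is 2 with expected payoff 35/6.

35/6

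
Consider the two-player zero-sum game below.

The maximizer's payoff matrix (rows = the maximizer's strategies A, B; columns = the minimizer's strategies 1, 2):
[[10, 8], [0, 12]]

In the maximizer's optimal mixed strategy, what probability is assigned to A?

Row minima are 8 and 0, so the maximizer's maximin is 8; column maxima are 10 and 12, so the minimizer's minimax is 10. These differ, so the equilibrium is in mixed strategies.
Let the maximizer play A with probability p. The minimizer is indifferent when 10p = 8p + 12(1−p), giving p = 6/7.

6/7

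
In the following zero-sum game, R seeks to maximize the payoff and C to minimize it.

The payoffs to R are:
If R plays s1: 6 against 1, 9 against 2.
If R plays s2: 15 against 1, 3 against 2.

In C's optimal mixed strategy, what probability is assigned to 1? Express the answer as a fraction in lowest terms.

2/5

Row minima are 6 and 3, so R's maximin is 6; column maxima are 15 and 9, so C's minimax is 9. These differ, so the equilibrium is in mixed strategies.
Let C play 1 with probability q. R is indifferent when 6q + 9(1−q) = 15q + 3(1−q), giving q = 2/5.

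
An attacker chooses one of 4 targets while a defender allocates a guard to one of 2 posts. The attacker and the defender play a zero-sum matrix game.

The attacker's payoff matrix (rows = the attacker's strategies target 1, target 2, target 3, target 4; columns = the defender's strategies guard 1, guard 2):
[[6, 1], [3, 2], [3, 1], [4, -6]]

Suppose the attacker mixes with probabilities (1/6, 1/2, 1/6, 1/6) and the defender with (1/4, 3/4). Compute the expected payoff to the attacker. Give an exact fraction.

7/6

Against (1/4, 3/4), each row's expected payoff is target 1: 9/4; target 2: 9/4; target 3: 3/2; target 4: -7/2.
Taking the (1/6, 1/2, 1/6, 1/6)-weighted average: (1/6)·(9/4) + (1/2)·(9/4) + (1/6)·(3/2) + (1/6)·(-7/2) = 7/6.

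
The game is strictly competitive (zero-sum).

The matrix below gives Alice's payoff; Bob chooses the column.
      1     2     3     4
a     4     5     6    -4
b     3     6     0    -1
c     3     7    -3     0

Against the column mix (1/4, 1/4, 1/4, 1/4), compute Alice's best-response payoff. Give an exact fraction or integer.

a: (4)·(1/4) + (5)·(1/4) + (6)·(1/4) + (-4)·(1/4) = 11/4.
b: (3)·(1/4) + (6)·(1/4) + (0)·(1/4) + (-1)·(1/4) = 2.
c: (3)·(1/4) + (7)·(1/4) + (-3)·(1/4) + (0)·(1/4) = 7/4.
The best pure response is a with expected payoff 11/4.

11/4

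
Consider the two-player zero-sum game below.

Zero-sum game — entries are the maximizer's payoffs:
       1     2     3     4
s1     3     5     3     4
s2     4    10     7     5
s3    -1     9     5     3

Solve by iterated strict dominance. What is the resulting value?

Column 4 is strictly dominated by 1 for the minimizer (3<4, 4<5, -1<3); eliminate 4.
Column 2 is strictly dominated by 1 for the minimizer (3<5, 4<10, -1<9); eliminate 2.
Row s1 is strictly dominated by row s2 (4>3, 7>3); eliminate s1.
Row s3 is strictly dominated by row s2 (4>-1, 7>5); eliminate s3.
Column 3 is strictly dominated by 1 for the minimizer (4<7); eliminate 3.
Only (s2, 1) remains, with payoff 4.

4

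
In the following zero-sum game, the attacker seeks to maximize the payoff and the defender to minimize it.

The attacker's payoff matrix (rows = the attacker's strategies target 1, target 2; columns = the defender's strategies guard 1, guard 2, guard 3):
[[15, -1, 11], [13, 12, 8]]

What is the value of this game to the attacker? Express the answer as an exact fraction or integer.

35/4

Column guard 1 is strictly dominated by guard 3 for the defender (it gives the attacker more in every row).
The remaining 2×2 game on (target 1, target 2) × (guard 2, guard 3) has no saddle point. Let the attacker play target 1 with probability p; indifference gives −p + 12(1−p) = 11p + 8(1−p), so p = 1/4.
Similarly the defender's optimal q on guard 2 is 3/16, and the value is -1·(3/16) + (11)·(13/16) = 35/4.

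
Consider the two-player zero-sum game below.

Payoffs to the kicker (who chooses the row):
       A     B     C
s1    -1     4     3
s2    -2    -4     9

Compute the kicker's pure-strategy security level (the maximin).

-1

The worst-case payoff for each row is s1: -1, s2: -4.
The best of these is -1.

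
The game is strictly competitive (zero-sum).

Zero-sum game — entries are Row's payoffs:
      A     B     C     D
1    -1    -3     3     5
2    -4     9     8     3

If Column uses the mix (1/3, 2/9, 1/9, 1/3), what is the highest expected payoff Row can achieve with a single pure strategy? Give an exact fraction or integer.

23/9

1: (-1)·(1/3) + (-3)·(2/9) + (3)·(1/9) + (5)·(1/3) = 1.
2: (-4)·(1/3) + (9)·(2/9) + (8)·(1/9) + (3)·(1/3) = 23/9.
The best pure response is 2 with expected payoff 23/9.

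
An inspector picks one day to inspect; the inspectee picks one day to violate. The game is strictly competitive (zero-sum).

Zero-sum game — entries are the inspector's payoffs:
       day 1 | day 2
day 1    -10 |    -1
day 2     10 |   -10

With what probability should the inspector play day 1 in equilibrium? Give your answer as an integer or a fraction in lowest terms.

Row minima are -10 and -10, so the inspector's maximin is -10; column maxima are 10 and -1, so the inspectee's minimax is -1. These differ, so the equilibrium is in mixed strategies.
Let the inspector play day 1 with probability p. The inspectee is indifferent when −10p + 10(1−p) = −p − 10(1−p), giving p = 20/29.

20/29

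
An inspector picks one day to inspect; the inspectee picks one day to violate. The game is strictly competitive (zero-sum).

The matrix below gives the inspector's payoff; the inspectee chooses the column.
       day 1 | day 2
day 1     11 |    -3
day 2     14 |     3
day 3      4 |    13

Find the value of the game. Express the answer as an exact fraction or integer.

17/2

Row day 1 is strictly dominated by row day 2, so the inspector never plays it.
The remaining 2×2 game on (day 2, day 3) × (day 1, day 2) has no saddle point. Let the inspector play day 2 with probability p; indifference gives 14p + 4(1−p) = 3p + 13(1−p), so p = 9/20.
Similarly the inspectee's optimal q on day 1 is 1/2, and the value is 14·(1/2) + (3)·(1/2) = 17/2.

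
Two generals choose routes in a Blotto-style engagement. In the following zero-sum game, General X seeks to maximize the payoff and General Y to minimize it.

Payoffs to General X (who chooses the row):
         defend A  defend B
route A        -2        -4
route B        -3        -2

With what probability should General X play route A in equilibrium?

1/3

Row minima are -4 and -3, so General X's maximin is -3; column maxima are -2 and -2, so General Y's minimax is -2. These differ, so the equilibrium is in mixed strategies.
Let General X play route A with probability p. General Y is indifferent when −2p − 3(1−p) = −4p − 2(1−p), giving p = 1/3.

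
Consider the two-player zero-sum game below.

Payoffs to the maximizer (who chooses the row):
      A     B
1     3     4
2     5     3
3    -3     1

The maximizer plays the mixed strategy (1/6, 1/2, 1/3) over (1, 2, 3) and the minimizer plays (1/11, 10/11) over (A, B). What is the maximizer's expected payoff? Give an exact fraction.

Against (1/11, 10/11), each row's expected payoff is 1: 43/11; 2: 35/11; 3: 7/11.
Taking the (1/6, 1/2, 1/3)-weighted average: (1/6)·(43/11) + (1/2)·(35/11) + (1/3)·(7/11) = 27/11.

27/11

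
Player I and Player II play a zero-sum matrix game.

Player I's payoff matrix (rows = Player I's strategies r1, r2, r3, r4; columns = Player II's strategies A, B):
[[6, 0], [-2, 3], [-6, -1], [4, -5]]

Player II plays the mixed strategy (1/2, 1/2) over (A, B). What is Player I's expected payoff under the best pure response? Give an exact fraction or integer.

r1: (6)·(1/2) + (0)·(1/2) = 3.
r2: (-2)·(1/2) + (3)·(1/2) = 1/2.
r3: (-6)·(1/2) + (-1)·(1/2) = -7/2.
r4: (4)·(1/2) + (-5)·(1/2) = -1/2.
The best pure response is r1 with expected payoff 3.

3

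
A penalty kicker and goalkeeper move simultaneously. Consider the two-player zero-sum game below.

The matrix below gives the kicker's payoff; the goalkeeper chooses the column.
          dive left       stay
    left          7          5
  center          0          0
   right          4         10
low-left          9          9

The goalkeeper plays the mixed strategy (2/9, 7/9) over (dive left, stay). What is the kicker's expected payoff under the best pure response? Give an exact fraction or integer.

left: (7)·(2/9) + (5)·(7/9) = 49/9.
center: (0)·(2/9) + (0)·(7/9) = 0.
right: (4)·(2/9) + (10)·(7/9) = 26/3.
low-left: (9)·(2/9) + (9)·(7/9) = 9.
The best pure response is low-left with expected payoff 9.

9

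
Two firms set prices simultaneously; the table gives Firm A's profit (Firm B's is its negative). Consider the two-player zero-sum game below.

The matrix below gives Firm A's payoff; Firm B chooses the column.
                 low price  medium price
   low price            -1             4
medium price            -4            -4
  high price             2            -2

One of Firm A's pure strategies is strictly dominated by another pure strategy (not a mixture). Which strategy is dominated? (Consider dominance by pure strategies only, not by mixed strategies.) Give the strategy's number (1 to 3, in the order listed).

2

Compare medium price with low price: -1 > -4, 4 > -4.
So low price strictly dominates medium price for Firm A; medium price is strictly dominated.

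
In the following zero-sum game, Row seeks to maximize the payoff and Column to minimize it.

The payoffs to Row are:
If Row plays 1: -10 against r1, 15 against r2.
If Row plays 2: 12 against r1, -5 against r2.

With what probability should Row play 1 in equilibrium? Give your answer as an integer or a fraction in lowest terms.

17/42

Row minima are -10 and -5, so Row's maximin is -5; column maxima are 12 and 15, so Column's minimax is 12. These differ, so the equilibrium is in mixed strategies.
Let Row play 1 with probability p. Column is indifferent when −10p + 12(1−p) = 15p − 5(1−p), giving p = 17/42.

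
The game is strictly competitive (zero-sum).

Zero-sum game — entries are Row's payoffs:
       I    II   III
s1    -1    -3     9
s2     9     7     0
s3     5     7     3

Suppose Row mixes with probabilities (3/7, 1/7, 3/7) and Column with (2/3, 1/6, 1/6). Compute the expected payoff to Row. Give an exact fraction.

139/42

Against (2/3, 1/6, 1/6), each row's expected payoff is s1: 1/3; s2: 43/6; s3: 5.
Taking the (3/7, 1/7, 3/7)-weighted average: (3/7)·(1/3) + (1/7)·(43/6) + (3/7)·(5) = 139/42.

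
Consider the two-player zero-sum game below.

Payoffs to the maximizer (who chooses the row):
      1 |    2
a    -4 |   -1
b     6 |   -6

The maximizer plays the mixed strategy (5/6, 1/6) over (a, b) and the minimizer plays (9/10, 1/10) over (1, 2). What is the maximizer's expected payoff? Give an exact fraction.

Against (9/10, 1/10), each row's expected payoff is a: -37/10; b: 24/5.
Taking the (5/6, 1/6)-weighted average: (5/6)·(-37/10) + (1/6)·(24/5) = -137/60.

-137/60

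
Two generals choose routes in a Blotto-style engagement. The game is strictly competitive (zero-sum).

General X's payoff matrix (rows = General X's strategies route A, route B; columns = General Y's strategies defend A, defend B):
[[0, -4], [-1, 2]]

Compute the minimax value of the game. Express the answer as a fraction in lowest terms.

-4/7

Row minima are -4 and -1, so General X's maximin is -1; column maxima are 0 and 2, so General Y's minimax is 0. These differ, so the equilibrium is in mixed strategies.
Let General X play route A with probability p. General Y is indifferent when −(1−p) = −4p + 2(1−p), giving p = 3/7.
Let General Y play defend A with probability q. General X is indifferent when −4(1−q) = −q + 2(1−q), giving q = 6/7.
The value is 0·(6/7) + (-4)·(1/7) = -4/7.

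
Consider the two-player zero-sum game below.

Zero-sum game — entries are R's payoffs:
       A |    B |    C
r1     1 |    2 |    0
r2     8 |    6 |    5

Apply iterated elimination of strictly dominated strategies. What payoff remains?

Column B is strictly dominated by C for C (0<2, 5<6); eliminate B.
Row r1 is strictly dominated by row r2 (8>1, 5>0); eliminate r1.
Column A is strictly dominated by C for C (5<8); eliminate A.
Only (r2, C) remains, with payoff 5.

5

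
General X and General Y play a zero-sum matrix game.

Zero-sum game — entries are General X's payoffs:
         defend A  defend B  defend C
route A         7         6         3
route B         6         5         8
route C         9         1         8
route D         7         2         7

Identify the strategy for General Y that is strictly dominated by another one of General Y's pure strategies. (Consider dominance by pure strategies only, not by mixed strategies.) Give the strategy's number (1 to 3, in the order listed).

General Y prefers columns that give General X less. Compare defend A with defend B: 6 < 7, 5 < 6, 1 < 9, 2 < 7.
So defend B strictly dominates defend A for General Y; defend A is strictly dominated.

1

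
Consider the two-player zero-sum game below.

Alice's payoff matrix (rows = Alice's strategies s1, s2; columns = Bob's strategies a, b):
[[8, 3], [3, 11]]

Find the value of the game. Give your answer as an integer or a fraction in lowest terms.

79/13

Row minima are 3 and 3, so Alice's maximin is 3; column maxima are 8 and 11, so Bob's minimax is 8. These differ, so the equilibrium is in mixed strategies.
Let Alice play s1 with probability p. Bob is indifferent when 8p + 3(1−p) = 3p + 11(1−p), giving p = 8/13.
Let Bob play a with probability q. Alice is indifferent when 8q + 3(1−q) = 3q + 11(1−q), giving q = 8/13.
The value is 8·(8/13) + (3)·(5/13) = 79/13.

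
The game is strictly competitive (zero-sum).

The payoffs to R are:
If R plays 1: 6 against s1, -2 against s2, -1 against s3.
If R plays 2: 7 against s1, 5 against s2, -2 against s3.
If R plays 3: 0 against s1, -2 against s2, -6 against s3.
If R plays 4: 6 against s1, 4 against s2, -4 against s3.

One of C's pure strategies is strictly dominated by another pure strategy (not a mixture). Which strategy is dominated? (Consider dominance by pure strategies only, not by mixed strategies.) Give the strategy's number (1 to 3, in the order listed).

C prefers columns that give R less. Compare s1 with s2: -2 < 6, 5 < 7, -2 < 0, 4 < 6.
So s2 strictly dominates s1 for C; s1 is strictly dominated.

1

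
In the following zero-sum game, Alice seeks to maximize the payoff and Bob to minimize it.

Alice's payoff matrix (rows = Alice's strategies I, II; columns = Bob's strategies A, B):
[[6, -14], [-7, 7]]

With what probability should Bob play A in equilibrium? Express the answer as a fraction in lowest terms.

21/34

Row minima are -14 and -7, so Alice's maximin is -7; column maxima are 6 and 7, so Bob's minimax is 6. These differ, so the equilibrium is in mixed strategies.
Let Bob play A with probability q. Alice is indifferent when 6q − 14(1−q) = −7q + 7(1−q), giving q = 21/34.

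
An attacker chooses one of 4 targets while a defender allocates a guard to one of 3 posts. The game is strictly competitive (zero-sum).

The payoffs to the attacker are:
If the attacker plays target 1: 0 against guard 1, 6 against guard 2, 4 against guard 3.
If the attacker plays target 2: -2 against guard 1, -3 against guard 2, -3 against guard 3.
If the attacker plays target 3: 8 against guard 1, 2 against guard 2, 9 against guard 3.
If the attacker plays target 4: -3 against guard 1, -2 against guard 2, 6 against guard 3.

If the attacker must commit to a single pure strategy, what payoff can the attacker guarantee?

2

The worst-case payoff for each row is target 1: 0, target 2: -3, target 3: 2, target 4: -3.
The best of these is 2.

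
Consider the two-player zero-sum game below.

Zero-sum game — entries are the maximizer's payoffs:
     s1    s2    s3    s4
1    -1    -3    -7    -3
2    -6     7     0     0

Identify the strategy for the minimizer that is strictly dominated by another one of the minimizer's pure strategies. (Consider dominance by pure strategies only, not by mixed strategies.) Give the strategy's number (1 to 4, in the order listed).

The minimizer prefers columns that give the maximizer less. Compare s2 with s3: -7 < -3, 0 < 7.
So s3 strictly dominates s2 for the minimizer; s2 is strictly dominated.

2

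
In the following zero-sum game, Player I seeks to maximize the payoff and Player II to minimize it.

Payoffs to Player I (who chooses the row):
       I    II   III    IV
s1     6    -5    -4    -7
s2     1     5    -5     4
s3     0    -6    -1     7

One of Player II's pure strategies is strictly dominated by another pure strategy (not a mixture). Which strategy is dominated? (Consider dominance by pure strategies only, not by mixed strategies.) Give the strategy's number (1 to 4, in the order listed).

Player II prefers columns that give Player I less. Compare I with III: -4 < 6, -5 < 1, -1 < 0.
So III strictly dominates I for Player II; I is strictly dominated.

1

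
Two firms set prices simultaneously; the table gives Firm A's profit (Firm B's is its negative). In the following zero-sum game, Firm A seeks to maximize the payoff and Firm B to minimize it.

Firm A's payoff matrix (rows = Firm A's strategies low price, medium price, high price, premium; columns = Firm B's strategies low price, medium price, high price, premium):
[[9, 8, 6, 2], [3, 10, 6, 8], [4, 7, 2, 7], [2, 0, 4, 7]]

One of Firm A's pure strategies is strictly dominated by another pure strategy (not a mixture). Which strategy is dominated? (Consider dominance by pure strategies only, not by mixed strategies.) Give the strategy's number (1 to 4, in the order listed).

Compare premium with medium price: 3 > 2, 10 > 0, 6 > 4, 8 > 7.
So medium price strictly dominates premium for Firm A; premium is strictly dominated.

4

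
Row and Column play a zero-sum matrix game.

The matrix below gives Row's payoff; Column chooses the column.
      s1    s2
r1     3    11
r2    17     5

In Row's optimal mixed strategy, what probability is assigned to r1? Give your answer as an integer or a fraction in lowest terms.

3/5

Row minima are 3 and 5, so Row's maximin is 5; column maxima are 17 and 11, so Column's minimax is 11. These differ, so the equilibrium is in mixed strategies.
Let Row play r1 with probability p. Column is indifferent when 3p + 17(1−p) = 11p + 5(1−p), giving p = 3/5.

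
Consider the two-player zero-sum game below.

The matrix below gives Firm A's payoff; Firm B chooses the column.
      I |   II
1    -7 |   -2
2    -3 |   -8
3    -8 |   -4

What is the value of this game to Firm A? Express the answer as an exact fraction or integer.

-5

Row 3 is strictly dominated by row 1, so Firm A never plays it.
The remaining 2×2 game on (1, 2) × (I, II) has no saddle point. Let Firm A play 1 with probability p; indifference gives −7p − 3(1−p) = −2p − 8(1−p), so p = 1/2.
Similarly Firm B's optimal q on I is 3/5, and the value is -7·(3/5) + (-2)·(2/5) = -5.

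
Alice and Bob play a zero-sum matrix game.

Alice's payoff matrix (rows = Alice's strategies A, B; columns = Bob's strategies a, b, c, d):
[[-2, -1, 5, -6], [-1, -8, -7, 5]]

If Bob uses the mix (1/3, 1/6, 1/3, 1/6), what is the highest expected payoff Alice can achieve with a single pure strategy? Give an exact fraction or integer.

-1/6

A: (-2)·(1/3) + (-1)·(1/6) + (5)·(1/3) + (-6)·(1/6) = -1/6.
B: (-1)·(1/3) + (-8)·(1/6) + (-7)·(1/3) + (5)·(1/6) = -19/6.
The best pure response is A with expected payoff -1/6.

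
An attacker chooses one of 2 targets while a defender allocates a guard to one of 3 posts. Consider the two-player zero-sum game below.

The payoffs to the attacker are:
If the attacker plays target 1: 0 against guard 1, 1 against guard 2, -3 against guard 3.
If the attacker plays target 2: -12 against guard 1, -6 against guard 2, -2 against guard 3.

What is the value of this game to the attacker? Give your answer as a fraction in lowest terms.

Column guard 2 is strictly dominated by guard 1 for the defender (it gives the attacker more in every row).
The remaining 2×2 game on (target 1, target 2) × (guard 1, guard 3) has no saddle point. Let the attacker play target 1 with probability p; indifference gives −12(1−p) = −3p − 2(1−p), so p = 10/13.
Similarly the defender's optimal q on guard 1 is 1/13, and the value is 0·(1/13) + (-3)·(12/13) = -36/13.

-36/13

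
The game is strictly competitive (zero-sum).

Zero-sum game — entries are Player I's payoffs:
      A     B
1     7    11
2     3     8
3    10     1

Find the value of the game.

Row 2 is strictly dominated by row 1, so Player I never plays it.
The remaining 2×2 game on (1, 3) × (A, B) has no saddle point. Let Player I play 1 with probability p; indifference gives 7p + 10(1−p) = 11p + (1−p), so p = 9/13.
Similarly Player II's optimal q on A is 10/13, and the value is 7·(10/13) + (11)·(3/13) = 103/13.

103/13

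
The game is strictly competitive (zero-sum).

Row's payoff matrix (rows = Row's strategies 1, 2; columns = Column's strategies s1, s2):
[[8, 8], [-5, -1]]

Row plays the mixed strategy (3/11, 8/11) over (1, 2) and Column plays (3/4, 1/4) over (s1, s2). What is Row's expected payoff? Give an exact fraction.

-8/11

Against (3/4, 1/4), each row's expected payoff is 1: 8; 2: -4.
Taking the (3/11, 8/11)-weighted average: (3/11)·(8) + (8/11)·(-4) = -8/11.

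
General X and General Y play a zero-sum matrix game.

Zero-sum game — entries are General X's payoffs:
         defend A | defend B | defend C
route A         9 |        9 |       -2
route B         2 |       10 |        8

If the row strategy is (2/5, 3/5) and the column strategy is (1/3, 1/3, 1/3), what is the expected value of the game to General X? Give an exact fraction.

Against (1/3, 1/3, 1/3), each row's expected payoff is route A: 16/3; route B: 20/3.
Taking the (2/5, 3/5)-weighted average: (2/5)·(16/3) + (3/5)·(20/3) = 92/15.

92/15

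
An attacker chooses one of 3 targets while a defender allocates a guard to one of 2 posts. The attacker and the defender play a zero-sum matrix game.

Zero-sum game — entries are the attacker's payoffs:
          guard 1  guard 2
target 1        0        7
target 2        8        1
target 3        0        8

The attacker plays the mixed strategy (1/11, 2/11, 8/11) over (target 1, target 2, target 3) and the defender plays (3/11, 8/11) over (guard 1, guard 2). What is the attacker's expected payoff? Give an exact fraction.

Against (3/11, 8/11), each row's expected payoff is target 1: 56/11; target 2: 32/11; target 3: 64/11.
Taking the (1/11, 2/11, 8/11)-weighted average: (1/11)·(56/11) + (2/11)·(32/11) + (8/11)·(64/11) = 632/121.

632/121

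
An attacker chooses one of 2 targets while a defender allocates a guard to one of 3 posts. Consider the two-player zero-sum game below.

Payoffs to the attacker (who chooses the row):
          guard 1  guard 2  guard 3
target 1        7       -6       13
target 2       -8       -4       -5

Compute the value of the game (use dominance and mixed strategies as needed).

-76/17

Column guard 3 is strictly dominated by guard 1 for the defender (it gives the attacker more in every row).
The remaining 2×2 game on (target 1, target 2) × (guard 1, guard 2) has no saddle point. Let the attacker play target 1 with probability p; indifference gives 7p − 8(1−p) = −6p − 4(1−p), so p = 4/17.
Similarly the defender's optimal q on guard 1 is 2/17, and the value is 7·(2/17) + (-6)·(15/17) = -76/17.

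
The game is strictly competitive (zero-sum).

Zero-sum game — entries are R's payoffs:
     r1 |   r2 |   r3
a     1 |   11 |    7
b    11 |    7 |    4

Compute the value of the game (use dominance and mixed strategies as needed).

73/13

Column r2 is strictly dominated by r3 for C (it gives R more in every row).
The remaining 2×2 game on (a, b) × (r1, r3) has no saddle point. Let R play a with probability p; indifference gives p + 11(1−p) = 7p + 4(1−p), so p = 7/13.
Similarly C's optimal q on r1 is 3/13, and the value is 1·(3/13) + (7)·(10/13) = 73/13.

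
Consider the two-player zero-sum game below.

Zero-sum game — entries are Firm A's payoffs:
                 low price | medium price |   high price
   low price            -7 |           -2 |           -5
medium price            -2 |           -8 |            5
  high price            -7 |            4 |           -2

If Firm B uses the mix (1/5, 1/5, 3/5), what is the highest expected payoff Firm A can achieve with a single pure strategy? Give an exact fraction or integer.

1

low price: (-7)·(1/5) + (-2)·(1/5) + (-5)·(3/5) = -24/5.
medium price: (-2)·(1/5) + (-8)·(1/5) + (5)·(3/5) = 1.
high price: (-7)·(1/5) + (4)·(1/5) + (-2)·(3/5) = -9/5.
The best pure response is medium price with expected payoff 1.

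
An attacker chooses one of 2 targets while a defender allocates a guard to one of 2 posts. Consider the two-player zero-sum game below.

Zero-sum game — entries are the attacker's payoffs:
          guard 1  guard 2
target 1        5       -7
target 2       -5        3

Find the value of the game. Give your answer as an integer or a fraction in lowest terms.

Row minima are -7 and -5, so the attacker's maximin is -5; column maxima are 5 and 3, so the defender's minimax is 3. These differ, so the equilibrium is in mixed strategies.
Let the attacker play target 1 with probability p. The defender is indifferent when 5p − 5(1−p) = −7p + 3(1−p), giving p = 2/5.
Let the defender play guard 1 with probability q. The attacker is indifferent when 5q − 7(1−q) = −5q + 3(1−q), giving q = 1/2.
The value is 5·(1/2) + (-7)·(1/2) = -1.

-1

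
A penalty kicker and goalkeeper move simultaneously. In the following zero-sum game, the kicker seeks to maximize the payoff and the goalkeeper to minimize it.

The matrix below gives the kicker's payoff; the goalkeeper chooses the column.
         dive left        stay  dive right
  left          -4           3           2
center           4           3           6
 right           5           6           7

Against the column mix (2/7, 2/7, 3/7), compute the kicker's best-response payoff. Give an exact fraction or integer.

43/7

left: (-4)·(2/7) + (3)·(2/7) + (2)·(3/7) = 4/7.
center: (4)·(2/7) + (3)·(2/7) + (6)·(3/7) = 32/7.
right: (5)·(2/7) + (6)·(2/7) + (7)·(3/7) = 43/7.
The best pure response is right with expected payoff 43/7.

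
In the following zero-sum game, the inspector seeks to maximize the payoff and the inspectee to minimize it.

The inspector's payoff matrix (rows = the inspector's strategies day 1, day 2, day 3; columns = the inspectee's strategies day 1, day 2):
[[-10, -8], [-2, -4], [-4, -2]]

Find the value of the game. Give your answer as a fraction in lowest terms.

-3

Row day 1 is strictly dominated by row day 3, so the inspector never plays it.
The remaining 2×2 game on (day 2, day 3) × (day 1, day 2) has no saddle point. Let the inspector play day 2 with probability p; indifference gives −2p − 4(1−p) = −4p − 2(1−p), so p = 1/2.
Similarly the inspectee's optimal q on day 1 is 1/2, and the value is -2·(1/2) + (-4)·(1/2) = -3.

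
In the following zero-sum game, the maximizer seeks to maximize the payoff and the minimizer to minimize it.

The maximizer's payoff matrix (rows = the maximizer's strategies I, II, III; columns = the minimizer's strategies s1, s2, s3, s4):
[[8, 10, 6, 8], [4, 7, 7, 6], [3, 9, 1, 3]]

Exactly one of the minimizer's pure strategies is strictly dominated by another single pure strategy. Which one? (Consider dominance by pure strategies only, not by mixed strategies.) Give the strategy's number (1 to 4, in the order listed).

2

The minimizer prefers columns that give the maximizer less. Compare s2 with s1: 8 < 10, 4 < 7, 3 < 9.
So s1 strictly dominates s2 for the minimizer; s2 is strictly dominated.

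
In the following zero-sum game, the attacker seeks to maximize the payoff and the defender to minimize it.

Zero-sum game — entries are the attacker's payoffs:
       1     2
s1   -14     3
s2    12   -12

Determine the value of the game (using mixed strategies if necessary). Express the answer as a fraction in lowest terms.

Row minima are -14 and -12, so the attacker's maximin is -12; column maxima are 12 and 3, so the defender's minimax is 3. These differ, so the equilibrium is in mixed strategies.
Let the attacker play s1 with probability p. The defender is indifferent when −14p + 12(1−p) = 3p − 12(1−p), giving p = 24/41.
Let the defender play 1 with probability q. The attacker is indifferent when −14q + 3(1−q) = 12q − 12(1−q), giving q = 15/41.
The value is -14·(15/41) + (3)·(26/41) = -132/41.

-132/41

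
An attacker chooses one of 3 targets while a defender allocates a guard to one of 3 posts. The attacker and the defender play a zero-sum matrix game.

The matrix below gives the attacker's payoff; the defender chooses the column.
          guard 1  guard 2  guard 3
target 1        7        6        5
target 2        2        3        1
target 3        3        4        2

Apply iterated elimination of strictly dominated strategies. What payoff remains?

5

Row target 2 is strictly dominated by row target 1 (7>2, 6>3, 5>1); eliminate target 2.
Row target 3 is strictly dominated by row target 1 (7>3, 6>4, 5>2); eliminate target 3.
Column guard 2 is strictly dominated by guard 3 for the defender (5<6); eliminate guard 2.
Column guard 1 is strictly dominated by guard 3 for the defender (5<7); eliminate guard 1.
Only (target 1, guard 3) remains, with payoff 5.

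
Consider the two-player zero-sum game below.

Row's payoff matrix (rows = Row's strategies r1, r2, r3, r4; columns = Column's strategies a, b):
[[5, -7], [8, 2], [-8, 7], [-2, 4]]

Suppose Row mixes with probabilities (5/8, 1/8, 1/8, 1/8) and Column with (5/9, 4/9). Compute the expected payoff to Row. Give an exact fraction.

Against (5/9, 4/9), each row's expected payoff is r1: -1/3; r2: 16/3; r3: -4/3; r4: 2/3.
Taking the (5/8, 1/8, 1/8, 1/8)-weighted average: (5/8)·(-1/3) + (1/8)·(16/3) + (1/8)·(-4/3) + (1/8)·(2/3) = 3/8.

3/8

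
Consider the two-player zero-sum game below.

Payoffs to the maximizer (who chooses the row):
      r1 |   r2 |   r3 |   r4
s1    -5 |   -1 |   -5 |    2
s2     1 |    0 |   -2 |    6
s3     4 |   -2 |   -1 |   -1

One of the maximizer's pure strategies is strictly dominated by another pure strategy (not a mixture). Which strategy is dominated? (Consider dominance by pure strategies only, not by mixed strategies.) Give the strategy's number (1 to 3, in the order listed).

1

Compare s1 with s2: 1 > -5, 0 > -1, -2 > -5, 6 > 2.
So s2 strictly dominates s1 for the maximizer; s1 is strictly dominated.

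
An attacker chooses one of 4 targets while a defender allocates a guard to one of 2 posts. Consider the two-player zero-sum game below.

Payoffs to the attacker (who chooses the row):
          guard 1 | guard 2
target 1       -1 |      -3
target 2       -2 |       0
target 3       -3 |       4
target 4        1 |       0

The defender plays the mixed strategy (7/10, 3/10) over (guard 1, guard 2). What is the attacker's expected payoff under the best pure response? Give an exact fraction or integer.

7/10

target 1: (-1)·(7/10) + (-3)·(3/10) = -8/5.
target 2: (-2)·(7/10) + (0)·(3/10) = -7/5.
target 3: (-3)·(7/10) + (4)·(3/10) = -9/10.
target 4: (1)·(7/10) + (0)·(3/10) = 7/10.
The best pure response is target 4 with expected payoff 7/10.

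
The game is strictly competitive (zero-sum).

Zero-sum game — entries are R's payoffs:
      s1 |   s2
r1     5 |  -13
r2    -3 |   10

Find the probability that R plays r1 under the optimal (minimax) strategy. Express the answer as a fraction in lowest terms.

Row minima are -13 and -3, so R's maximin is -3; column maxima are 5 and 10, so C's minimax is 5. These differ, so the equilibrium is in mixed strategies.
Let R play r1 with probability p. C is indifferent when 5p − 3(1−p) = −13p + 10(1−p), giving p = 13/31.

13/31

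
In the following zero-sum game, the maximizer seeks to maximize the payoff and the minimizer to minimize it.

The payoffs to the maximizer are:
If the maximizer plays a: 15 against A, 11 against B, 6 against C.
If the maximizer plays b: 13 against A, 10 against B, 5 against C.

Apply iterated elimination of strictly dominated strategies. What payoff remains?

6

Row b is strictly dominated by row a (15>13, 11>10, 6>5); eliminate b.
Column A is strictly dominated by B for the minimizer (11<15); eliminate A.
Column B is strictly dominated by C for the minimizer (6<11); eliminate B.
Only (a, C) remains, with payoff 6.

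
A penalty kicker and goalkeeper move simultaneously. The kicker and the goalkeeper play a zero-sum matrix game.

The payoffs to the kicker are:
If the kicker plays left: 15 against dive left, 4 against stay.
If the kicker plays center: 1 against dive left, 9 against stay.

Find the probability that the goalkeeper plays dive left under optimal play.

5/19

Row minima are 4 and 1, so the kicker's maximin is 4; column maxima are 15 and 9, so the goalkeeper's minimax is 9. These differ, so the equilibrium is in mixed strategies.
Let the goalkeeper play dive left with probability q. The kicker is indifferent when 15q + 4(1−q) = q + 9(1−q), giving q = 5/19.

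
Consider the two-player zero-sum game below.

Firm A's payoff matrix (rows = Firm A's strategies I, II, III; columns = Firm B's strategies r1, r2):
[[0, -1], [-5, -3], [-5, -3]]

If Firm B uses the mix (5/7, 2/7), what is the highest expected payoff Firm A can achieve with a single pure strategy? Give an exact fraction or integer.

-2/7

I: (0)·(5/7) + (-1)·(2/7) = -2/7.
II: (-5)·(5/7) + (-3)·(2/7) = -31/7.
III: (-5)·(5/7) + (-3)·(2/7) = -31/7.
The best pure response is I with expected payoff -2/7.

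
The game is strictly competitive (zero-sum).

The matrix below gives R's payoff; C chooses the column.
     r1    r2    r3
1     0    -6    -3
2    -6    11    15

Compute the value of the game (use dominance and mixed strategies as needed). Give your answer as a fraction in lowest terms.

-36/23

Column r3 is strictly dominated by r2 for C (it gives R more in every row).
The remaining 2×2 game on (1, 2) × (r1, r2) has no saddle point. Let R play 1 with probability p; indifference gives −6(1−p) = −6p + 11(1−p), so p = 17/23.
Similarly C's optimal q on r1 is 17/23, and the value is 0·(17/23) + (-6)·(6/23) = -36/23.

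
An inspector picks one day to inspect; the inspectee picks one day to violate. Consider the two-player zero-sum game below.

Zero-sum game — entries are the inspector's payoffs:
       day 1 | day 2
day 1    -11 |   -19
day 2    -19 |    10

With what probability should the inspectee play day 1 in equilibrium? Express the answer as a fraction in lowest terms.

29/37

Row minima are -19 and -19, so the inspector's maximin is -19; column maxima are -11 and 10, so the inspectee's minimax is -11. These differ, so the equilibrium is in mixed strategies.
Let the inspectee play day 1 with probability q. The inspector is indifferent when −11q − 19(1−q) = −19q + 10(1−q), giving q = 29/37.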